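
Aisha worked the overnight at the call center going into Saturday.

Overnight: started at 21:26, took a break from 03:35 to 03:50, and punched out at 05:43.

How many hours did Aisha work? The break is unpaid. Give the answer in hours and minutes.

8 h 2 min

Overnight: 21:26 → midnight = 2 h 34 min; midnight → 05:43 = 5 h 43 min; span 8 h 17 min; less 15 min break → 8 h 2 min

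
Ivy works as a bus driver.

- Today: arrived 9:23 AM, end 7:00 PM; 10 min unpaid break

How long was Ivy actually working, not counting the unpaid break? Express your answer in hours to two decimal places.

Today: 9:23 AM–7:00 PM = 9 h 37 min; less 10 min break → 9 h 27 min

9.45 hours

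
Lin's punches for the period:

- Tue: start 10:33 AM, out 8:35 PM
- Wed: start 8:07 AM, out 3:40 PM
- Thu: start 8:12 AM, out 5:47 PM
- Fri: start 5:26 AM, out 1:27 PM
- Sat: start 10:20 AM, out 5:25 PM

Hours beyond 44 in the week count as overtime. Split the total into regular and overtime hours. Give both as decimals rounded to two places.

Regular 42.27 hours, overtime 0.00 hours

Tue: 10:33 AM–8:35 PM = 10 h 2 min
Wed: 8:07 AM–3:40 PM = 7 h 33 min
Thu: 8:12 AM–5:47 PM = 9 h 35 min
Fri: 5:26 AM–1:27 PM = 8 h 1 min
Sat: 10:20 AM–5:25 PM = 7 h 5 min
Total worked: 42 h 16 min = 42.27 h.
Threshold 44 h → overtime 0 h 0 min, regular 42 h 16 min.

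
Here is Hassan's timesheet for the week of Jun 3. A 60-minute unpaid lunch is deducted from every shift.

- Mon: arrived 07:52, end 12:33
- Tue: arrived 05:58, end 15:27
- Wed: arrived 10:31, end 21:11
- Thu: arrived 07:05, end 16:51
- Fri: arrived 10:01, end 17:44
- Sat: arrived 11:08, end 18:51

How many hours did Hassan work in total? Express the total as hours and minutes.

44 h 2 min

Mon: 07:52–12:33 = 4 h 41 min; less 60 min break → 3 h 41 min
Tue: 05:58–15:27 = 9 h 29 min; less 60 min break → 8 h 29 min
Wed: 10:31–21:11 = 10 h 40 min; less 60 min break → 9 h 40 min
Thu: 07:05–16:51 = 9 h 46 min; less 60 min break → 8 h 46 min
Fri: 10:01–17:44 = 7 h 43 min; less 60 min break → 6 h 43 min
Sat: 11:08–18:51 = 7 h 43 min; less 60 min break → 6 h 43 min
Total: 3 h 41 min + 8 h 29 min + 9 h 40 min + 8 h 46 min + 6 h 43 min + 6 h 43 min = 44 h 2 min.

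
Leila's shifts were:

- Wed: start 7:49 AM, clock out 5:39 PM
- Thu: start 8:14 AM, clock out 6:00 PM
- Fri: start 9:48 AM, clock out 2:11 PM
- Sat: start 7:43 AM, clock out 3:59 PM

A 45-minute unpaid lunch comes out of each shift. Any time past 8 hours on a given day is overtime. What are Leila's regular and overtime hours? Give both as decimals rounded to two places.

Regular 27.15 hours, overtime 2.10 hours

Wed: 7:49 AM–5:39 PM = 9 h 50 min; less 45 min break → 9 h 5 min
Thu: 8:14 AM–6:00 PM = 9 h 46 min; less 45 min break → 9 h 1 min
Fri: 9:48 AM–2:11 PM = 4 h 23 min; less 45 min break → 3 h 38 min
Sat: 7:43 AM–3:59 PM = 8 h 16 min; less 45 min break → 7 h 31 min
Wed reg 8 h 0 min / OT 1 h 5 min; Thu reg 8 h 0 min / OT 1 h 1 min; Fri reg 3 h 38 min / OT 0 h 0 min; Sat reg 7 h 31 min / OT 0 h 0 min.
Totals: regular 27 h 9 min, overtime 2 h 6 min.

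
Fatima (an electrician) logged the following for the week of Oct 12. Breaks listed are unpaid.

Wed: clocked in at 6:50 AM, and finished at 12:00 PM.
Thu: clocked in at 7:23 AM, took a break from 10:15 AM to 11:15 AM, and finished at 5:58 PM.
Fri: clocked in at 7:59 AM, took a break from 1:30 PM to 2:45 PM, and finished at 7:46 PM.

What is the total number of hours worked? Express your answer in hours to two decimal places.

Wed: 6:50 AM–12:00 PM = 5 h 10 min
Thu: 7:23 AM–5:58 PM = 10 h 35 min; less 60 min break → 9 h 35 min
Fri: 7:59 AM–7:46 PM = 11 h 47 min; less 75 min break → 10 h 32 min
Total: 5 h 10 min + 9 h 35 min + 10 h 32 min = 25 h 17 min.

25.28 hours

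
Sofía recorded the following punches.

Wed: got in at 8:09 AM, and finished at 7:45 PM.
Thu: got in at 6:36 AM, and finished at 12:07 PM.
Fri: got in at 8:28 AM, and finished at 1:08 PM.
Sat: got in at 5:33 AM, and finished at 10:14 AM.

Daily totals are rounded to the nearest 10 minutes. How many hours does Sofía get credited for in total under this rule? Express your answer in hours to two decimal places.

26.50 hours

Wed: 8:09 AM–7:45 PM = 11 h 36 min → rounds to 11 h 40 min
Thu: 6:36 AM–12:07 PM = 5 h 31 min → rounds to 5 h 30 min
Fri: 8:28 AM–1:08 PM = 4 h 40 min → rounds to 4 h 40 min
Sat: 5:33 AM–10:14 AM = 4 h 41 min → rounds to 4 h 40 min
Total credited: 26 h 30 min.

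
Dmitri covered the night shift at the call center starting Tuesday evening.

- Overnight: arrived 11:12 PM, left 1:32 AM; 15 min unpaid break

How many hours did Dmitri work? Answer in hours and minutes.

Overnight: 11:12 PM → midnight = 0 h 48 min; midnight → 1:32 AM = 1 h 32 min; span 2 h 20 min; less 15 min break → 2 h 5 min

2 h 5 min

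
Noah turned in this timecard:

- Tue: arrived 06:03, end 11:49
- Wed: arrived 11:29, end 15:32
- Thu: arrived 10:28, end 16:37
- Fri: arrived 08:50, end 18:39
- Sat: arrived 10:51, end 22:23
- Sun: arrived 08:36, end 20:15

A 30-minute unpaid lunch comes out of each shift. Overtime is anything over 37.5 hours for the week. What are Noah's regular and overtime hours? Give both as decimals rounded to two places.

Tue: 06:03–11:49 = 5 h 46 min; less 30 min break → 5 h 16 min
Wed: 11:29–15:32 = 4 h 3 min; less 30 min break → 3 h 33 min
Thu: 10:28–16:37 = 6 h 9 min; less 30 min break → 5 h 39 min
Fri: 08:50–18:39 = 9 h 49 min; less 30 min break → 9 h 19 min
Sat: 10:51–22:23 = 11 h 32 min; less 30 min break → 11 h 2 min
Sun: 08:36–20:15 = 11 h 39 min; less 30 min break → 11 h 9 min
Total worked: 45 h 58 min = 45.97 h.
Threshold 37.5 h → overtime 8 h 28 min, regular 37 h 30 min.

Regular 37.50 hours, overtime 8.47 hours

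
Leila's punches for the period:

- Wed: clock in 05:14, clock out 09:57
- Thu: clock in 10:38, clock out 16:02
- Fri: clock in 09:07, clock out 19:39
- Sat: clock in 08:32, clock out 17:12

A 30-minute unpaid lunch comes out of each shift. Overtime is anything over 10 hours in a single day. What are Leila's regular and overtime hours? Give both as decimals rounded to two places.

Regular 27.28 hours, overtime 0.03 hours

Wed: 05:14–09:57 = 4 h 43 min; less 30 min break → 4 h 13 min
Thu: 10:38–16:02 = 5 h 24 min; less 30 min break → 4 h 54 min
Fri: 09:07–19:39 = 10 h 32 min; less 30 min break → 10 h 2 min
Sat: 08:32–17:12 = 8 h 40 min; less 30 min break → 8 h 10 min
Wed reg 4 h 13 min / OT 0 h 0 min; Thu reg 4 h 54 min / OT 0 h 0 min; Fri reg 10 h 0 min / OT 0 h 2 min; Sat reg 8 h 10 min / OT 0 h 0 min.
Totals: regular 27 h 17 min, overtime 0 h 2 min.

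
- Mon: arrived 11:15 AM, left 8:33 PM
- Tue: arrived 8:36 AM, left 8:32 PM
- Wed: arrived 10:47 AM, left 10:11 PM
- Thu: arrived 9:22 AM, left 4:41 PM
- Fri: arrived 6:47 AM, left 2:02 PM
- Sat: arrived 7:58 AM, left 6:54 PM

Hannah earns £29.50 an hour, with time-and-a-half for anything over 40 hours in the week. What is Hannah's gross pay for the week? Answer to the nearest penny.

£1982.40

Mon: 11:15 AM–8:33 PM = 9 h 18 min
Tue: 8:36 AM–8:32 PM = 11 h 56 min
Wed: 10:47 AM–10:11 PM = 11 h 24 min
Thu: 9:22 AM–4:41 PM = 7 h 19 min
Fri: 6:47 AM–2:02 PM = 7 h 15 min
Sat: 7:58 AM–6:54 PM = 10 h 56 min
Total worked: 58 h 8 min = 3488 min.
Regular 40 h 0 min = 2400 min at £29.50/h; overtime 18 h 8 min = 1088 min at £44.25/h.
Pay = (2400 × £29.50 + 1088 × £44.25) ÷ 60 = £1982.40.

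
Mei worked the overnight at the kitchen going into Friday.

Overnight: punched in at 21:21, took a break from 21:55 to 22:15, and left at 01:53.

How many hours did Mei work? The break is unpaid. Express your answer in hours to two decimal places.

4.20 hours

Overnight: 21:21 → midnight = 2 h 39 min; midnight → 01:53 = 1 h 53 min; span 4 h 32 min; less 20 min break → 4 h 12 min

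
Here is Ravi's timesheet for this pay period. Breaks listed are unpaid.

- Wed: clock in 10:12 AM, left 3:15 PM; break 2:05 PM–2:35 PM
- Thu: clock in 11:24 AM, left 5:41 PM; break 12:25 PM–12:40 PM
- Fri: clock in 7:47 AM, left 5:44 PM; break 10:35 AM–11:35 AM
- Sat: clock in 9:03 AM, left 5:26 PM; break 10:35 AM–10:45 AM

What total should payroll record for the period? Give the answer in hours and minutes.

Wed: 10:12 AM–3:15 PM = 5 h 3 min; less 30 min break → 4 h 33 min
Thu: 11:24 AM–5:41 PM = 6 h 17 min; less 15 min break → 6 h 2 min
Fri: 7:47 AM–5:44 PM = 9 h 57 min; less 60 min break → 8 h 57 min
Sat: 9:03 AM–5:26 PM = 8 h 23 min; less 10 min break → 8 h 13 min
Total: 4 h 33 min + 6 h 2 min + 8 h 57 min + 8 h 13 min = 27 h 45 min.

27 h 45 min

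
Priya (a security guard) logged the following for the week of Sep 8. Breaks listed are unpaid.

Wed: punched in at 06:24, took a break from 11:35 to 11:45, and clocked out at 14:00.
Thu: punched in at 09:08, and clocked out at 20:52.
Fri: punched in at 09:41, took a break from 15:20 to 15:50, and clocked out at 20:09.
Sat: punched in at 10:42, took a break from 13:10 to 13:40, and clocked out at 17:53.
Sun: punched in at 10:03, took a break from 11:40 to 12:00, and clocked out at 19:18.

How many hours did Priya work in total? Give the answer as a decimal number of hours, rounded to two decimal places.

44.73 hours

Wed: 06:24–14:00 = 7 h 36 min; less 10 min break → 7 h 26 min
Thu: 09:08–20:52 = 11 h 44 min
Fri: 09:41–20:09 = 10 h 28 min; less 30 min break → 9 h 58 min
Sat: 10:42–17:53 = 7 h 11 min; less 30 min break → 6 h 41 min
Sun: 10:03–19:18 = 9 h 15 min; less 20 min break → 8 h 55 min
Total: 7 h 26 min + 11 h 44 min + 9 h 58 min + 6 h 41 min + 8 h 55 min = 44 h 44 min.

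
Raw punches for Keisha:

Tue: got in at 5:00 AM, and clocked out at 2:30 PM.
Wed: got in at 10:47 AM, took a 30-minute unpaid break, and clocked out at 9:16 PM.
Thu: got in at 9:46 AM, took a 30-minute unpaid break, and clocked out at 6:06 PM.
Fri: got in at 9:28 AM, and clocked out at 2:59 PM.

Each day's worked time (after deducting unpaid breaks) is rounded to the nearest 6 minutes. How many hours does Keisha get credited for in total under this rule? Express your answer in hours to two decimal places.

Tue: 5:00 AM–2:30 PM = 9 h 30 min → rounds to 9 h 30 min
Wed: 10:47 AM–9:16 PM = 10 h 29 min − 30 min = 9 h 59 min → rounds to 10 h 0 min
Thu: 9:46 AM–6:06 PM = 8 h 20 min − 30 min = 7 h 50 min → rounds to 7 h 48 min
Fri: 9:28 AM–2:59 PM = 5 h 31 min → rounds to 5 h 30 min
Total credited: 32 h 48 min.

32.80 hours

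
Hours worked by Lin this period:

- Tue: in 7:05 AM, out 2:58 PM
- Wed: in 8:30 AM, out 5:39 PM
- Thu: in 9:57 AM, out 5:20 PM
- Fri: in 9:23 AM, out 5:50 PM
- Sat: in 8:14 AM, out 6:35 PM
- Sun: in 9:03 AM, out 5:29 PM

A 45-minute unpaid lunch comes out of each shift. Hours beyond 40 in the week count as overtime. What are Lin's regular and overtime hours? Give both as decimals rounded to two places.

Tue: 7:05 AM–2:58 PM = 7 h 53 min; less 45 min break → 7 h 8 min
Wed: 8:30 AM–5:39 PM = 9 h 9 min; less 45 min break → 8 h 24 min
Thu: 9:57 AM–5:20 PM = 7 h 23 min; less 45 min break → 6 h 38 min
Fri: 9:23 AM–5:50 PM = 8 h 27 min; less 45 min break → 7 h 42 min
Sat: 8:14 AM–6:35 PM = 10 h 21 min; less 45 min break → 9 h 36 min
Sun: 9:03 AM–5:29 PM = 8 h 26 min; less 45 min break → 7 h 41 min
Total worked: 47 h 9 min = 47.15 h.
Threshold 40 h → overtime 7 h 9 min, regular 40 h 0 min.

Regular 40.00 hours, overtime 7.15 hours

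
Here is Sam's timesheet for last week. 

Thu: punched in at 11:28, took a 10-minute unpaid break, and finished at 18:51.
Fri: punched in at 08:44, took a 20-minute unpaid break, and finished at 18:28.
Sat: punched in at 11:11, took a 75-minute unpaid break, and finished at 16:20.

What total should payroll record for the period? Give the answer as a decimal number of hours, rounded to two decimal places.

20.52 hours

Thu: 11:28–18:51 = 7 h 23 min; less 10 min break → 7 h 13 min
Fri: 08:44–18:28 = 9 h 44 min; less 20 min break → 9 h 24 min
Sat: 11:11–16:20 = 5 h 9 min; less 75 min break → 3 h 54 min
Total: 7 h 13 min + 9 h 24 min + 3 h 54 min = 20 h 31 min.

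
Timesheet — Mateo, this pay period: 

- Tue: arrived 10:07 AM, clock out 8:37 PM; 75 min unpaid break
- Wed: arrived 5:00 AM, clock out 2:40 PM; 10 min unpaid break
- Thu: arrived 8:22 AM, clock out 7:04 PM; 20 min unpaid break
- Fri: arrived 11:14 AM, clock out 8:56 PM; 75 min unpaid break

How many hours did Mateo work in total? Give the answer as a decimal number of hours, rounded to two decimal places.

37.57 hours

Tue: 10:07 AM–8:37 PM = 10 h 30 min; less 75 min break → 9 h 15 min
Wed: 5:00 AM–2:40 PM = 9 h 40 min; less 10 min break → 9 h 30 min
Thu: 8:22 AM–7:04 PM = 10 h 42 min; less 20 min break → 10 h 22 min
Fri: 11:14 AM–8:56 PM = 9 h 42 min; less 75 min break → 8 h 27 min
Total: 9 h 15 min + 9 h 30 min + 10 h 22 min + 8 h 27 min = 37 h 34 min.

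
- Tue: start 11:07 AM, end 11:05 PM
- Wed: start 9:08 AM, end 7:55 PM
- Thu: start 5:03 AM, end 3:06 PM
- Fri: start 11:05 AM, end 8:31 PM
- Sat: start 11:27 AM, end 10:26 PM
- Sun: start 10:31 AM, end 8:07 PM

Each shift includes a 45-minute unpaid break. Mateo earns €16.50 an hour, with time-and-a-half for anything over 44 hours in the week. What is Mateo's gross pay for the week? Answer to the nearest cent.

Tue: 11:07 AM–11:05 PM = 11 h 58 min; less 45 min break → 11 h 13 min
Wed: 9:08 AM–7:55 PM = 10 h 47 min; less 45 min break → 10 h 2 min
Thu: 5:03 AM–3:06 PM = 10 h 3 min; less 45 min break → 9 h 18 min
Fri: 11:05 AM–8:31 PM = 9 h 26 min; less 45 min break → 8 h 41 min
Sat: 11:27 AM–10:26 PM = 10 h 59 min; less 45 min break → 10 h 14 min
Sun: 10:31 AM–8:07 PM = 9 h 36 min; less 45 min break → 8 h 51 min
Total worked: 58 h 19 min = 3499 min.
Regular 44 h 0 min = 2640 min at €16.50/h; overtime 14 h 19 min = 859 min at €24.75/h.
Pay = (2640 × €16.50 + 859 × €24.75) ÷ 60 = €1080.34.

€1080.34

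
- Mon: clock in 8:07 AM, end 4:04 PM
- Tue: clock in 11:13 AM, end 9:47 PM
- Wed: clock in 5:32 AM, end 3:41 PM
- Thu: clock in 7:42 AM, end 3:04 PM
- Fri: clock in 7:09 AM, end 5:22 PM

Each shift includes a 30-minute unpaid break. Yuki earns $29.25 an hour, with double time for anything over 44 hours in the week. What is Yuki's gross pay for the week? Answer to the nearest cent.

Mon: 8:07 AM–4:04 PM = 7 h 57 min; less 30 min break → 7 h 27 min
Tue: 11:13 AM–9:47 PM = 10 h 34 min; less 30 min break → 10 h 4 min
Wed: 5:32 AM–3:41 PM = 10 h 9 min; less 30 min break → 9 h 39 min
Thu: 7:42 AM–3:04 PM = 7 h 22 min; less 30 min break → 6 h 52 min
Fri: 7:09 AM–5:22 PM = 10 h 13 min; less 30 min break → 9 h 43 min
Total worked: 43 h 45 min = 2625 min.
Regular 43 h 45 min = 2625 min at $29.25/h; overtime 0 h 0 min = 0 min at $58.50/h.
Pay = (2625 × $29.25 + 0 × $58.50) ÷ 60 = $1279.69.

$1279.69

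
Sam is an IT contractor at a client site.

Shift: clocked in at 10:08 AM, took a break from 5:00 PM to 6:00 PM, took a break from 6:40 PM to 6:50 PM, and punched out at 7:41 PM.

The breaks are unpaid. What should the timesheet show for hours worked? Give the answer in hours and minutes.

8 h 23 min

Shift: 10:08 AM–7:41 PM = 9 h 33 min; less 70 min break → 8 h 23 min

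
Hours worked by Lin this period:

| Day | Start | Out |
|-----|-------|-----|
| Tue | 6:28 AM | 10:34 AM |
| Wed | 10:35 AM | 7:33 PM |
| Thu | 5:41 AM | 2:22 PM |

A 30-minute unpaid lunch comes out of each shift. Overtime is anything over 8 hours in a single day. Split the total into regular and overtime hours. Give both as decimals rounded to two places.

Tue: 6:28 AM–10:34 AM = 4 h 6 min; less 30 min break → 3 h 36 min
Wed: 10:35 AM–7:33 PM = 8 h 58 min; less 30 min break → 8 h 28 min
Thu: 5:41 AM–2:22 PM = 8 h 41 min; less 30 min break → 8 h 11 min
Tue reg 3 h 36 min / OT 0 h 0 min; Wed reg 8 h 0 min / OT 0 h 28 min; Thu reg 8 h 0 min / OT 0 h 11 min.
Totals: regular 19 h 36 min, overtime 0 h 39 min.

Regular 19.60 hours, overtime 0.65 hours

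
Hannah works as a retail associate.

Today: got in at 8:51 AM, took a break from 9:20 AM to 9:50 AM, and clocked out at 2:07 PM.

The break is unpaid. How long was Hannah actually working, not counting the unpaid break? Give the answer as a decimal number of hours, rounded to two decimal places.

Today: 8:51 AM–2:07 PM = 5 h 16 min; less 30 min break → 4 h 46 min

4.77 hours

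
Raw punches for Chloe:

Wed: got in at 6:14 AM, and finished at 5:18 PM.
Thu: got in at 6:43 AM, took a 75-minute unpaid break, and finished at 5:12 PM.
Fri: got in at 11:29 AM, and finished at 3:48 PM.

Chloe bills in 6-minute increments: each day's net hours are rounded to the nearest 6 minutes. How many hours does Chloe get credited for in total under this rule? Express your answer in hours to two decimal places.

Wed: 6:14 AM–5:18 PM = 11 h 4 min → rounds to 11 h 6 min
Thu: 6:43 AM–5:12 PM = 10 h 29 min − 75 min = 9 h 14 min → rounds to 9 h 12 min
Fri: 11:29 AM–3:48 PM = 4 h 19 min → rounds to 4 h 18 min
Total credited: 24 h 36 min.

24.60 hours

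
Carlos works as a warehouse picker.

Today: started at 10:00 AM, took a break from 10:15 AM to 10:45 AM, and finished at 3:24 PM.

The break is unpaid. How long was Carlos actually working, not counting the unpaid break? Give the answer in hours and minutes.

4 h 54 min

Today: 10:00 AM–3:24 PM = 5 h 24 min; less 30 min break → 4 h 54 min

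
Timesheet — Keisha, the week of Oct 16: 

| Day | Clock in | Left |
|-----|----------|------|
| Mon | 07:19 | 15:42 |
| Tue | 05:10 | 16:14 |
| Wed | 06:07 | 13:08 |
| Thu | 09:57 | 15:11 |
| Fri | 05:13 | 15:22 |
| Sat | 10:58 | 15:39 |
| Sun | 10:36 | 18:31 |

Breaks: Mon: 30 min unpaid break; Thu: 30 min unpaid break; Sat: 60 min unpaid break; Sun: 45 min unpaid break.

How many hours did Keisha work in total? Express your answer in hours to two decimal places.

Mon: 07:19–15:42 = 8 h 23 min; less 30 min break → 7 h 53 min
Tue: 05:10–16:14 = 11 h 4 min
Wed: 06:07–13:08 = 7 h 1 min
Thu: 09:57–15:11 = 5 h 14 min; less 30 min break → 4 h 44 min
Fri: 05:13–15:22 = 10 h 9 min
Sat: 10:58–15:39 = 4 h 41 min; less 60 min break → 3 h 41 min
Sun: 10:36–18:31 = 7 h 55 min; less 45 min break → 7 h 10 min
Total: 7 h 53 min + 11 h 4 min + 7 h 1 min + 4 h 44 min + 10 h 9 min + 3 h 41 min + 7 h 10 min = 51 h 42 min.

51.70 hours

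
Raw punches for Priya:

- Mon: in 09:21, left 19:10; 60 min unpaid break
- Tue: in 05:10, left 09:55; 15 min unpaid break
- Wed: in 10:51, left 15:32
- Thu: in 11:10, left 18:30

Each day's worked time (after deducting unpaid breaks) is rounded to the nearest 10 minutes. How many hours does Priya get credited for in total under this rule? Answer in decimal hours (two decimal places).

Mon: 09:21–19:10 = 9 h 49 min − 60 min = 8 h 49 min → rounds to 8 h 50 min
Tue: 05:10–09:55 = 4 h 45 min − 15 min = 4 h 30 min → rounds to 4 h 30 min
Wed: 10:51–15:32 = 4 h 41 min → rounds to 4 h 40 min
Thu: 11:10–18:30 = 7 h 20 min → rounds to 7 h 20 min
Total credited: 25 h 20 min.

25.33 hours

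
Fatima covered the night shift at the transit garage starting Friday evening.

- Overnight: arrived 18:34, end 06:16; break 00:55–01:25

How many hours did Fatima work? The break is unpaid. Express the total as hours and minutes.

Overnight: 18:34 → midnight = 5 h 26 min; midnight → 06:16 = 6 h 16 min; span 11 h 42 min; less 30 min break → 11 h 12 min

11 h 12 min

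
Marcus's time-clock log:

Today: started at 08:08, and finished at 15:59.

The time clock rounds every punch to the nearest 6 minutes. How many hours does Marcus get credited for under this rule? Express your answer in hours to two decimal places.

Today: in 08:08→08:06, out 15:59→16:00; 7 h 54 min

7.90 hours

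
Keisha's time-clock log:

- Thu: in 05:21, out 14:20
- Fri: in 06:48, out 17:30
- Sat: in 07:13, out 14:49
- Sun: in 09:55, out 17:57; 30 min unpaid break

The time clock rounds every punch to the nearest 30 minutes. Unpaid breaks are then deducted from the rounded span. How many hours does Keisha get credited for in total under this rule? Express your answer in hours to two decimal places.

Thu: in 05:21→05:30, out 14:20→14:30; 9 h 0 min
Fri: in 06:48→07:00, out 17:30→17:30; 10 h 30 min
Sat: in 07:13→07:00, out 14:49→15:00; 8 h 0 min
Sun: in 09:55→10:00, out 17:57→18:00; 8 h 0 min − 30 min = 7 h 30 min
Total credited: 35 h 0 min.

35.00 hours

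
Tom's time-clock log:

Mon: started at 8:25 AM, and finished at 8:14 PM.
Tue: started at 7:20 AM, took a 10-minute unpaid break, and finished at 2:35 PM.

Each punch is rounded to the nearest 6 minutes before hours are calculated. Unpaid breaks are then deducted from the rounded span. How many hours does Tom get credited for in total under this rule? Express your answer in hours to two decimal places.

18.93 hours

Mon: in 8:25 AM→8:24 AM, out 8:14 PM→8:12 PM; 11 h 48 min
Tue: in 7:20 AM→7:18 AM, out 2:35 PM→2:36 PM; 7 h 18 min − 10 min = 7 h 8 min
Total credited: 18 h 56 min.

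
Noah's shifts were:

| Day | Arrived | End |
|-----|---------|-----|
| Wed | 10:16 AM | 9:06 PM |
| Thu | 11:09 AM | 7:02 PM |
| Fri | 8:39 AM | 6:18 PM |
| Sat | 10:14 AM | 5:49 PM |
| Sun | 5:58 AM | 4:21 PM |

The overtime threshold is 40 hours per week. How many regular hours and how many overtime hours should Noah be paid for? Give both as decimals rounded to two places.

Wed: 10:16 AM–9:06 PM = 10 h 50 min
Thu: 11:09 AM–7:02 PM = 7 h 53 min
Fri: 8:39 AM–6:18 PM = 9 h 39 min
Sat: 10:14 AM–5:49 PM = 7 h 35 min
Sun: 5:58 AM–4:21 PM = 10 h 23 min
Total worked: 46 h 20 min = 46.33 h.
Threshold 40 h → overtime 6 h 20 min, regular 40 h 0 min.

Regular 40.00 hours, overtime 6.33 hours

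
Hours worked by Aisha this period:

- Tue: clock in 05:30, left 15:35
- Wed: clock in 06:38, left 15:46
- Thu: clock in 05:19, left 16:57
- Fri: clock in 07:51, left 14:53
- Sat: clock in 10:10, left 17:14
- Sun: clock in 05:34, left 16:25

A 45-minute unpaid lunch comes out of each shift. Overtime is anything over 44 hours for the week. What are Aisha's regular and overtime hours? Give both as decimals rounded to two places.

Tue: 05:30–15:35 = 10 h 5 min; less 45 min break → 9 h 20 min
Wed: 06:38–15:46 = 9 h 8 min; less 45 min break → 8 h 23 min
Thu: 05:19–16:57 = 11 h 38 min; less 45 min break → 10 h 53 min
Fri: 07:51–14:53 = 7 h 2 min; less 45 min break → 6 h 17 min
Sat: 10:10–17:14 = 7 h 4 min; less 45 min break → 6 h 19 min
Sun: 05:34–16:25 = 10 h 51 min; less 45 min break → 10 h 6 min
Total worked: 51 h 18 min = 51.30 h.
Threshold 44 h → overtime 7 h 18 min, regular 44 h 0 min.

Regular 44.00 hours, overtime 7.30 hours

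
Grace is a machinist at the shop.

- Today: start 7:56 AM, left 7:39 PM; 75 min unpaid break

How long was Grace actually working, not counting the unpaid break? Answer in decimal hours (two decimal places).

10.47 hours

Today: 7:56 AM–7:39 PM = 11 h 43 min; less 75 min break → 10 h 28 min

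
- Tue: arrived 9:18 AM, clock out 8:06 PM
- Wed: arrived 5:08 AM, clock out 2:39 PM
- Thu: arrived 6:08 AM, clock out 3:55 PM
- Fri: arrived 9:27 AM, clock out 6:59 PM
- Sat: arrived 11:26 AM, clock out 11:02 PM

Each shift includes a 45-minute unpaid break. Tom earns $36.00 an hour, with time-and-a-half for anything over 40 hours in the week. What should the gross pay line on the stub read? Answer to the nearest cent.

$1844.10

Tue: 9:18 AM–8:06 PM = 10 h 48 min; less 45 min break → 10 h 3 min
Wed: 5:08 AM–2:39 PM = 9 h 31 min; less 45 min break → 8 h 46 min
Thu: 6:08 AM–3:55 PM = 9 h 47 min; less 45 min break → 9 h 2 min
Fri: 9:27 AM–6:59 PM = 9 h 32 min; less 45 min break → 8 h 47 min
Sat: 11:26 AM–11:02 PM = 11 h 36 min; less 45 min break → 10 h 51 min
Total worked: 47 h 29 min = 2849 min.
Regular 40 h 0 min = 2400 min at $36.00/h; overtime 7 h 29 min = 449 min at $54.00/h.
Pay = (2400 × $36.00 + 449 × $54.00) ÷ 60 = $1844.10.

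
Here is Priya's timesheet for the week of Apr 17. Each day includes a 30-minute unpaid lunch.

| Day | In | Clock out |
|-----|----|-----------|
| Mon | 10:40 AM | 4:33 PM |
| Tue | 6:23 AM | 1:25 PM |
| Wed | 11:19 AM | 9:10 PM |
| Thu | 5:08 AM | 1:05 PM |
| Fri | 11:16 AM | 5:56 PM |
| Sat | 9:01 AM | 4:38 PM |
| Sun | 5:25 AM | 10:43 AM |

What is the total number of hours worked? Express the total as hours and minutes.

46 h 48 min

Mon: 10:40 AM–4:33 PM = 5 h 53 min; less 30 min break → 5 h 23 min
Tue: 6:23 AM–1:25 PM = 7 h 2 min; less 30 min break → 6 h 32 min
Wed: 11:19 AM–9:10 PM = 9 h 51 min; less 30 min break → 9 h 21 min
Thu: 5:08 AM–1:05 PM = 7 h 57 min; less 30 min break → 7 h 27 min
Fri: 11:16 AM–5:56 PM = 6 h 40 min; less 30 min break → 6 h 10 min
Sat: 9:01 AM–4:38 PM = 7 h 37 min; less 30 min break → 7 h 7 min
Sun: 5:25 AM–10:43 AM = 5 h 18 min; less 30 min break → 4 h 48 min
Total: 5 h 23 min + 6 h 32 min + 9 h 21 min + 7 h 27 min + 6 h 10 min + 7 h 7 min + 4 h 48 min = 46 h 48 min.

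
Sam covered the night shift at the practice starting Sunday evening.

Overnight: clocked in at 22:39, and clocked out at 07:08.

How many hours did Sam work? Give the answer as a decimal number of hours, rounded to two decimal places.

Overnight: 22:39 → midnight = 1 h 21 min; midnight → 07:08 = 7 h 8 min; span 8 h 29 min

8.48 hours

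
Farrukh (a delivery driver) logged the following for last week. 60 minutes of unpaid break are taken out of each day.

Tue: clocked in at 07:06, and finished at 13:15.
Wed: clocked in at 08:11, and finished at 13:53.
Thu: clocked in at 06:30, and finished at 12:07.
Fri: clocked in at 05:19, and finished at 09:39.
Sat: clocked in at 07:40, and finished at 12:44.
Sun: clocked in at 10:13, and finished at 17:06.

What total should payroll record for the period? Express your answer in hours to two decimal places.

27.75 hours

Tue: 07:06–13:15 = 6 h 9 min; less 60 min break → 5 h 9 min
Wed: 08:11–13:53 = 5 h 42 min; less 60 min break → 4 h 42 min
Thu: 06:30–12:07 = 5 h 37 min; less 60 min break → 4 h 37 min
Fri: 05:19–09:39 = 4 h 20 min; less 60 min break → 3 h 20 min
Sat: 07:40–12:44 = 5 h 4 min; less 60 min break → 4 h 4 min
Sun: 10:13–17:06 = 6 h 53 min; less 60 min break → 5 h 53 min
Total: 5 h 9 min + 4 h 42 min + 4 h 37 min + 3 h 20 min + 4 h 4 min + 5 h 53 min = 27 h 45 min.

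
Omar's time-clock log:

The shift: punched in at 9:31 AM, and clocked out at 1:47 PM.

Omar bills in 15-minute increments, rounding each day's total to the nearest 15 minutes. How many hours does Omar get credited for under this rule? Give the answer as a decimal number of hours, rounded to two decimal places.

4.25 hours

The shift: 9:31 AM–1:47 PM = 4 h 16 min → rounds to 4 h 15 min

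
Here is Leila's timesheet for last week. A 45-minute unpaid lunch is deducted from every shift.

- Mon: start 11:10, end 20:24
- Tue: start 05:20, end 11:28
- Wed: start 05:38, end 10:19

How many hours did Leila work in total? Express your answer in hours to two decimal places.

17.80 hours

Mon: 11:10–20:24 = 9 h 14 min; less 45 min break → 8 h 29 min
Tue: 05:20–11:28 = 6 h 8 min; less 45 min break → 5 h 23 min
Wed: 05:38–10:19 = 4 h 41 min; less 45 min break → 3 h 56 min
Total: 8 h 29 min + 5 h 23 min + 3 h 56 min = 17 h 48 min.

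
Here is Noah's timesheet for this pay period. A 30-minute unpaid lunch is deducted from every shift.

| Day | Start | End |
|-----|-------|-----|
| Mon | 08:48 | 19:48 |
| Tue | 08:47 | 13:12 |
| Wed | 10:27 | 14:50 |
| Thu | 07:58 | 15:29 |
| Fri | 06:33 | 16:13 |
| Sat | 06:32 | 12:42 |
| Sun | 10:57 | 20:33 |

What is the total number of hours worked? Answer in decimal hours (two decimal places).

49.25 hours

Mon: 08:48–19:48 = 11 h 0 min; less 30 min break → 10 h 30 min
Tue: 08:47–13:12 = 4 h 25 min; less 30 min break → 3 h 55 min
Wed: 10:27–14:50 = 4 h 23 min; less 30 min break → 3 h 53 min
Thu: 07:58–15:29 = 7 h 31 min; less 30 min break → 7 h 1 min
Fri: 06:33–16:13 = 9 h 40 min; less 30 min break → 9 h 10 min
Sat: 06:32–12:42 = 6 h 10 min; less 30 min break → 5 h 40 min
Sun: 10:57–20:33 = 9 h 36 min; less 30 min break → 9 h 6 min
Total: 10 h 30 min + 3 h 55 min + 3 h 53 min + 7 h 1 min + 9 h 10 min + 5 h 40 min + 9 h 6 min = 49 h 15 min.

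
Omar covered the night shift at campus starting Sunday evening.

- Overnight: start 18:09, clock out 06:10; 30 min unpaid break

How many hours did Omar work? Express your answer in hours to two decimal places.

Overnight: 18:09 → midnight = 5 h 51 min; midnight → 06:10 = 6 h 10 min; span 12 h 1 min; less 30 min break → 11 h 31 min

11.52 hours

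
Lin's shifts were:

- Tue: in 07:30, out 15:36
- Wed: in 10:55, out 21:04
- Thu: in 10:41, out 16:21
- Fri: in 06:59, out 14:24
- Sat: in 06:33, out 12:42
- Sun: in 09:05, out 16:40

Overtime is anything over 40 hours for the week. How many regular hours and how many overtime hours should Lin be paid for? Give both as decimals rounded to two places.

Regular 40.00 hours, overtime 5.07 hours

Tue: 07:30–15:36 = 8 h 6 min
Wed: 10:55–21:04 = 10 h 9 min
Thu: 10:41–16:21 = 5 h 40 min
Fri: 06:59–14:24 = 7 h 25 min
Sat: 06:33–12:42 = 6 h 9 min
Sun: 09:05–16:40 = 7 h 35 min
Total worked: 45 h 4 min = 45.07 h.
Threshold 40 h → overtime 5 h 4 min, regular 40 h 0 min.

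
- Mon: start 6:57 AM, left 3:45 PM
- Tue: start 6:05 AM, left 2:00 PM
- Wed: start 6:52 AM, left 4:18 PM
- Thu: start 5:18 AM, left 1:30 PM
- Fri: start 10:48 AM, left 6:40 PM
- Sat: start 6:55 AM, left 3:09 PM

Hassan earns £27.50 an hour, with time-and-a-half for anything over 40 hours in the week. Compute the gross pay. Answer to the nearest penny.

£1531.06

Mon: 6:57 AM–3:45 PM = 8 h 48 min
Tue: 6:05 AM–2:00 PM = 7 h 55 min
Wed: 6:52 AM–4:18 PM = 9 h 26 min
Thu: 5:18 AM–1:30 PM = 8 h 12 min
Fri: 10:48 AM–6:40 PM = 7 h 52 min
Sat: 6:55 AM–3:09 PM = 8 h 14 min
Total worked: 50 h 27 min = 3027 min.
Regular 40 h 0 min = 2400 min at £27.50/h; overtime 10 h 27 min = 627 min at £41.25/h.
Pay = (2400 × £27.50 + 627 × £41.25) ÷ 60 = £1531.06.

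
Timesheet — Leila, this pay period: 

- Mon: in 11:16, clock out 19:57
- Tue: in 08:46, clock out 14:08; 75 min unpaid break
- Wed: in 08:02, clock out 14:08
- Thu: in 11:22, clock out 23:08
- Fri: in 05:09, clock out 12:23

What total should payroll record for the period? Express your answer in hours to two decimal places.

37.90 hours

Mon: 11:16–19:57 = 8 h 41 min
Tue: 08:46–14:08 = 5 h 22 min; less 75 min break → 4 h 7 min
Wed: 08:02–14:08 = 6 h 6 min
Thu: 11:22–23:08 = 11 h 46 min
Fri: 05:09–12:23 = 7 h 14 min
Total: 8 h 41 min + 4 h 7 min + 6 h 6 min + 11 h 46 min + 7 h 14 min = 37 h 54 min.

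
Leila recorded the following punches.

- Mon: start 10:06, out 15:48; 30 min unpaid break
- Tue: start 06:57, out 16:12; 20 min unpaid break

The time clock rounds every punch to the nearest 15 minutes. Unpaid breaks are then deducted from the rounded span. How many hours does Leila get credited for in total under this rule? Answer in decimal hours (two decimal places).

Mon: in 10:06→10:00, out 15:48→15:45; 5 h 45 min − 30 min = 5 h 15 min
Tue: in 06:57→07:00, out 16:12→16:15; 9 h 15 min − 20 min = 8 h 55 min
Total credited: 14 h 10 min.

14.17 hours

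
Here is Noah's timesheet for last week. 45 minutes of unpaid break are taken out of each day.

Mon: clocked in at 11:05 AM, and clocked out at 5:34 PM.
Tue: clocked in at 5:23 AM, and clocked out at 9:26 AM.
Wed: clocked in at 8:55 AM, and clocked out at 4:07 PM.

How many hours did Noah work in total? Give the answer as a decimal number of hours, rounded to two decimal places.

Mon: 11:05 AM–5:34 PM = 6 h 29 min; less 45 min break → 5 h 44 min
Tue: 5:23 AM–9:26 AM = 4 h 3 min; less 45 min break → 3 h 18 min
Wed: 8:55 AM–4:07 PM = 7 h 12 min; less 45 min break → 6 h 27 min
Total: 5 h 44 min + 3 h 18 min + 6 h 27 min = 15 h 29 min.

15.48 hours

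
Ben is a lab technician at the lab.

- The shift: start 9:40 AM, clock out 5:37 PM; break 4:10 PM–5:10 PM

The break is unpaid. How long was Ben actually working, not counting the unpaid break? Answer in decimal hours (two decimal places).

6.95 hours

The shift: 9:40 AM–5:37 PM = 7 h 57 min; less 60 min break → 6 h 57 min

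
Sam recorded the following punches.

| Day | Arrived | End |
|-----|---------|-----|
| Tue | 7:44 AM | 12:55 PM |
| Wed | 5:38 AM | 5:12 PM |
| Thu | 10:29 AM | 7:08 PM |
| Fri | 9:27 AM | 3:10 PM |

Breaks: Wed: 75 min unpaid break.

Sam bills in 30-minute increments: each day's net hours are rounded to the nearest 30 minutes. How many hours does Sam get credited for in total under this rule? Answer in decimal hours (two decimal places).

29.50 hours

Tue: 7:44 AM–12:55 PM = 5 h 11 min → rounds to 5 h 0 min
Wed: 5:38 AM–5:12 PM = 11 h 34 min − 75 min = 10 h 19 min → rounds to 10 h 30 min
Thu: 10:29 AM–7:08 PM = 8 h 39 min → rounds to 8 h 30 min
Fri: 9:27 AM–3:10 PM = 5 h 43 min → rounds to 5 h 30 min
Total credited: 29 h 30 min.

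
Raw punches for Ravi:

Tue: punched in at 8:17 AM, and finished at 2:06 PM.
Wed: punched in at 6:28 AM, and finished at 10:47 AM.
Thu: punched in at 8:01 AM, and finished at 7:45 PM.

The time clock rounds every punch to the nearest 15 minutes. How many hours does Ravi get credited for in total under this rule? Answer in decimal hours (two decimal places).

Tue: in 8:17 AM→8:15 AM, out 2:06 PM→2:00 PM; 5 h 45 min
Wed: in 6:28 AM→6:30 AM, out 10:47 AM→10:45 AM; 4 h 15 min
Thu: in 8:01 AM→8:00 AM, out 7:45 PM→7:45 PM; 11 h 45 min
Total credited: 21 h 45 min.

21.75 hours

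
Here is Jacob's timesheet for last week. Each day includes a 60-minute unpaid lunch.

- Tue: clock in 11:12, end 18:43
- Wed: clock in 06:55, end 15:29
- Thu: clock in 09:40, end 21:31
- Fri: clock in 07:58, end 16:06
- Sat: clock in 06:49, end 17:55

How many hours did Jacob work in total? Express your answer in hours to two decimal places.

Tue: 11:12–18:43 = 7 h 31 min; less 60 min break → 6 h 31 min
Wed: 06:55–15:29 = 8 h 34 min; less 60 min break → 7 h 34 min
Thu: 09:40–21:31 = 11 h 51 min; less 60 min break → 10 h 51 min
Fri: 07:58–16:06 = 8 h 8 min; less 60 min break → 7 h 8 min
Sat: 06:49–17:55 = 11 h 6 min; less 60 min break → 10 h 6 min
Total: 6 h 31 min + 7 h 34 min + 10 h 51 min + 7 h 8 min + 10 h 6 min = 42 h 10 min.

42.17 hours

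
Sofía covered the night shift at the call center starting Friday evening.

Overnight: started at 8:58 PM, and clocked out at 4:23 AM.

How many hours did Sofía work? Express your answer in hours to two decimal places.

Overnight: 8:58 PM → midnight = 3 h 2 min; midnight → 4:23 AM = 4 h 23 min; span 7 h 25 min

7.42 hours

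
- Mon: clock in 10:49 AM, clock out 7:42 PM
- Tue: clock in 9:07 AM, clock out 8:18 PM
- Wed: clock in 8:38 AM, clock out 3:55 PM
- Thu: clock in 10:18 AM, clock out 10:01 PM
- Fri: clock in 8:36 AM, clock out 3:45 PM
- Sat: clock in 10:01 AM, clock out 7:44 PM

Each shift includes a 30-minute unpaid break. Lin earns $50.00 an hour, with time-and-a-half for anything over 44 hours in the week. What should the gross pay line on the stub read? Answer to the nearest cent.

Mon: 10:49 AM–7:42 PM = 8 h 53 min; less 30 min break → 8 h 23 min
Tue: 9:07 AM–8:18 PM = 11 h 11 min; less 30 min break → 10 h 41 min
Wed: 8:38 AM–3:55 PM = 7 h 17 min; less 30 min break → 6 h 47 min
Thu: 10:18 AM–10:01 PM = 11 h 43 min; less 30 min break → 11 h 13 min
Fri: 8:36 AM–3:45 PM = 7 h 9 min; less 30 min break → 6 h 39 min
Sat: 10:01 AM–7:44 PM = 9 h 43 min; less 30 min break → 9 h 13 min
Total worked: 52 h 56 min = 3176 min.
Regular 44 h 0 min = 2640 min at $50.00/h; overtime 8 h 56 min = 536 min at $75.00/h.
Pay = (2640 × $50.00 + 536 × $75.00) ÷ 60 = $2870.00.

$2870.00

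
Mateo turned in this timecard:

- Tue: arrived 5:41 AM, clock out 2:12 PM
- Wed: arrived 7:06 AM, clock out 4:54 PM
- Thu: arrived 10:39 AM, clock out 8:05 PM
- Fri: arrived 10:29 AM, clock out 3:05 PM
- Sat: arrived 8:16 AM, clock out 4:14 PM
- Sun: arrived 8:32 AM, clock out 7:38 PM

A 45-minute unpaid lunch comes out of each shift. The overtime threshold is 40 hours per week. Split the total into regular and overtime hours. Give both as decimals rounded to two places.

Regular 40.00 hours, overtime 6.92 hours

Tue: 5:41 AM–2:12 PM = 8 h 31 min; less 45 min break → 7 h 46 min
Wed: 7:06 AM–4:54 PM = 9 h 48 min; less 45 min break → 9 h 3 min
Thu: 10:39 AM–8:05 PM = 9 h 26 min; less 45 min break → 8 h 41 min
Fri: 10:29 AM–3:05 PM = 4 h 36 min; less 45 min break → 3 h 51 min
Sat: 8:16 AM–4:14 PM = 7 h 58 min; less 45 min break → 7 h 13 min
Sun: 8:32 AM–7:38 PM = 11 h 6 min; less 45 min break → 10 h 21 min
Total worked: 46 h 55 min = 46.92 h.
Threshold 40 h → overtime 6 h 55 min, regular 40 h 0 min.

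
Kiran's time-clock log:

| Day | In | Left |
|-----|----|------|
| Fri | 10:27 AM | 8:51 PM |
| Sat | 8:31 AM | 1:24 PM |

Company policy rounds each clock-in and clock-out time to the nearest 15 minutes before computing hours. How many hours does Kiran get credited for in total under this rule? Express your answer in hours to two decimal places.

15.25 hours

Fri: in 10:27 AM→10:30 AM, out 8:51 PM→8:45 PM; 10 h 15 min
Sat: in 8:31 AM→8:30 AM, out 1:24 PM→1:30 PM; 5 h 0 min
Total credited: 15 h 15 min.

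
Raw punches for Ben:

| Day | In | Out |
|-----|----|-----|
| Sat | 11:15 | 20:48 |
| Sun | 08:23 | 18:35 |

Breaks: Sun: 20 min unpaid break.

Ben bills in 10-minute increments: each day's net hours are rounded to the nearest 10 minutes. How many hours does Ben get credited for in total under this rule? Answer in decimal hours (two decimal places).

Sat: 11:15–20:48 = 9 h 33 min → rounds to 9 h 30 min
Sun: 08:23–18:35 = 10 h 12 min − 20 min = 9 h 52 min → rounds to 9 h 50 min
Total credited: 19 h 20 min.

19.33 hours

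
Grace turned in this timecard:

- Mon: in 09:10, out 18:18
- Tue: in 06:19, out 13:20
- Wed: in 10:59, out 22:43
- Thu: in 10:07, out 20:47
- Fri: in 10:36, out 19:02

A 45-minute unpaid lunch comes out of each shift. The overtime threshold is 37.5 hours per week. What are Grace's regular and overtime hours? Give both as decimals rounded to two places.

Mon: 09:10–18:18 = 9 h 8 min; less 45 min break → 8 h 23 min
Tue: 06:19–13:20 = 7 h 1 min; less 45 min break → 6 h 16 min
Wed: 10:59–22:43 = 11 h 44 min; less 45 min break → 10 h 59 min
Thu: 10:07–20:47 = 10 h 40 min; less 45 min break → 9 h 55 min
Fri: 10:36–19:02 = 8 h 26 min; less 45 min break → 7 h 41 min
Total worked: 43 h 14 min = 43.23 h.
Threshold 37.5 h → overtime 5 h 44 min, regular 37 h 30 min.

Regular 37.50 hours, overtime 5.73 hours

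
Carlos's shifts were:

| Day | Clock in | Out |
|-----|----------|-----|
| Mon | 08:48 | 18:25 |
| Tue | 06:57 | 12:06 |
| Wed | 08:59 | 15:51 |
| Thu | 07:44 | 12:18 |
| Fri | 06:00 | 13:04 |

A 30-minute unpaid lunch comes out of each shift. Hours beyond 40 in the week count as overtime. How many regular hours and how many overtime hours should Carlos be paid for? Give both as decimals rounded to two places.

Regular 30.77 hours, overtime 0.00 hours

Mon: 08:48–18:25 = 9 h 37 min; less 30 min break → 9 h 7 min
Tue: 06:57–12:06 = 5 h 9 min; less 30 min break → 4 h 39 min
Wed: 08:59–15:51 = 6 h 52 min; less 30 min break → 6 h 22 min
Thu: 07:44–12:18 = 4 h 34 min; less 30 min break → 4 h 4 min
Fri: 06:00–13:04 = 7 h 4 min; less 30 min break → 6 h 34 min
Total worked: 30 h 46 min = 30.77 h.
Threshold 40 h → overtime 0 h 0 min, regular 30 h 46 min.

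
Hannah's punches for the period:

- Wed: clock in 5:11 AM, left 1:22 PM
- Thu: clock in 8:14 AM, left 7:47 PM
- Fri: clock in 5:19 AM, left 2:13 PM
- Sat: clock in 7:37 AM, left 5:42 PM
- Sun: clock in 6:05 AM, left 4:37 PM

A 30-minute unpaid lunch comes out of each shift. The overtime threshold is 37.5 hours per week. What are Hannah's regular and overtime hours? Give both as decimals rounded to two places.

Regular 37.50 hours, overtime 9.25 hours

Wed: 5:11 AM–1:22 PM = 8 h 11 min; less 30 min break → 7 h 41 min
Thu: 8:14 AM–7:47 PM = 11 h 33 min; less 30 min break → 11 h 3 min
Fri: 5:19 AM–2:13 PM = 8 h 54 min; less 30 min break → 8 h 24 min
Sat: 7:37 AM–5:42 PM = 10 h 5 min; less 30 min break → 9 h 35 min
Sun: 6:05 AM–4:37 PM = 10 h 32 min; less 30 min break → 10 h 2 min
Total worked: 46 h 45 min = 46.75 h.
Threshold 37.5 h → overtime 9 h 15 min, regular 37 h 30 min.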